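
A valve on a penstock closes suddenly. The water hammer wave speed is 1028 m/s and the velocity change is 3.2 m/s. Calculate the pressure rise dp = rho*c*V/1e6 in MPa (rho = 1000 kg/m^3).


dp = 1000 * 1028 * 3.2 / 1e6 = 3.2896 MPa


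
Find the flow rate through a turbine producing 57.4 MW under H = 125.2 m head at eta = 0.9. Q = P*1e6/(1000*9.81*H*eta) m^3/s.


Q = 57.4 * 1e6 / (1000 * 9.81 * 125.2 * 0.9) = 51.9273 m^3/s


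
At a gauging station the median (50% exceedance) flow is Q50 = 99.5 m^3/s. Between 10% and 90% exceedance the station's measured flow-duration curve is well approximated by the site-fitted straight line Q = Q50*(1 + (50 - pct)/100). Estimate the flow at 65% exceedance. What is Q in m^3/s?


Q = 99.5 * (1 + (50 - 65)/100) = 84.5750 m^3/s


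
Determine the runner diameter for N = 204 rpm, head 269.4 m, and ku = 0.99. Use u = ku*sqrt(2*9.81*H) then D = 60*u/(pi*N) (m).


u = 0.99 * sqrt(2*9.81*269.4) = 71.9753 m/s
D = 60 * 71.9753 / (pi * 204) = 6.7384 m


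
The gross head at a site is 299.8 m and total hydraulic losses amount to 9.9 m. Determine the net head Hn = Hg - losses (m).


Hn = 299.8 - 9.9 = 289.9000 m


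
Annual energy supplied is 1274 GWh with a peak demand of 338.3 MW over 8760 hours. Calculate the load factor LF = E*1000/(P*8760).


LF = 1274 * 1000 / (338.3 * 8760) = 0.4299


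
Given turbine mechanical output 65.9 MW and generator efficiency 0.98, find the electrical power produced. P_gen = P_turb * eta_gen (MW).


P_gen = 65.9 * 0.98 = 64.5820 MW


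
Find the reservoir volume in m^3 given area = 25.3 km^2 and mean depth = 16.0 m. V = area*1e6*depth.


V = 25.3 * 1e6 * 16.0 = 4.0480e+08 m^3


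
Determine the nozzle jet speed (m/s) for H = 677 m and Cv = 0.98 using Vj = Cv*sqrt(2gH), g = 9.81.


Vj = 0.98 * sqrt(2*9.81*677) = 112.9458 m/s


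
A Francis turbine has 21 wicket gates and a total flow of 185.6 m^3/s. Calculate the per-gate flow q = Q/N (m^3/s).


q = 185.6 / 21 = 8.8381 m^3/s


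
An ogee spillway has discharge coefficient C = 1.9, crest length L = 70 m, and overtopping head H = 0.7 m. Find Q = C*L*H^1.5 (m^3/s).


Q = 1.9 * 70 * 0.7^1.5 = 77.8930 m^3/s


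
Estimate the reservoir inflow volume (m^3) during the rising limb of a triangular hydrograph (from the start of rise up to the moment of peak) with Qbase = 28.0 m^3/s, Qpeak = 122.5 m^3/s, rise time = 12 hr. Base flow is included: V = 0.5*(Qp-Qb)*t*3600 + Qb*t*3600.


V = 0.5*(122.5 - 28.0)*12*3600 + 28.0*12*3600 = 3.2508e+06 m^3


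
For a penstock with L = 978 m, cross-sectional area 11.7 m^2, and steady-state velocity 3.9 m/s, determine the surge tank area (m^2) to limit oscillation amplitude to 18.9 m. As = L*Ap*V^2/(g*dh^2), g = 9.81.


As = 978 * 11.7 * 3.9^2 / (9.81 * 18.9^2) = 49.6662 m^2


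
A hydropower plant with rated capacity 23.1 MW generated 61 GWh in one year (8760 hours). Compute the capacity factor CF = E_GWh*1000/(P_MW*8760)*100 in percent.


CF = 61 * 1000 / (23.1 * 8760) * 100 = 30.1449 %


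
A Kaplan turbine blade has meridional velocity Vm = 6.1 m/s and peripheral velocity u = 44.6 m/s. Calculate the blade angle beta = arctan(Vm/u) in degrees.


beta = arctan(6.1 / 44.6) = 7.7881 degrees


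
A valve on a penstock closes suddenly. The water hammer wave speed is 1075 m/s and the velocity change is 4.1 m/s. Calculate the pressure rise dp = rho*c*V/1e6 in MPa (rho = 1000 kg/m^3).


dp = 1000 * 1075 * 4.1 / 1e6 = 4.4075 MPa


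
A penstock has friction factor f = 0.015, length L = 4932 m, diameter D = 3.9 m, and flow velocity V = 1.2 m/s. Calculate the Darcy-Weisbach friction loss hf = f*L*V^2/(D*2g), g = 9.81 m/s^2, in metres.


hf = 0.015 * 4932 * 1.2^2 / (3.9 * 2 * 9.81) = 1.3922 m


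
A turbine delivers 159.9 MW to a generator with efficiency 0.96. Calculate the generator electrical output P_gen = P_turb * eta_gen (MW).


P_gen = 159.9 * 0.96 = 153.5040 MW


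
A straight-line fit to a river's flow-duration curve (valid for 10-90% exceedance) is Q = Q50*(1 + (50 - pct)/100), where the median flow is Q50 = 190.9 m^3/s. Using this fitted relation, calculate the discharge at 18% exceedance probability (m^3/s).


Q = 190.9 * (1 + (50 - 18)/100) = 251.9880 m^3/s


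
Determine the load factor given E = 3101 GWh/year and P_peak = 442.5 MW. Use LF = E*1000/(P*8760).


LF = 3101 * 1000 / (442.5 * 8760) = 0.8000


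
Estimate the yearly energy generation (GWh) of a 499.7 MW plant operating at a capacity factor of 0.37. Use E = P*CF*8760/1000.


E = 499.7 * 0.37 * 8760 / 1000 = 1619.6276 GWh


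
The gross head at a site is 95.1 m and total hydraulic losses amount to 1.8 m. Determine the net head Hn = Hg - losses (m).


Hn = 95.1 - 1.8 = 93.3000 m


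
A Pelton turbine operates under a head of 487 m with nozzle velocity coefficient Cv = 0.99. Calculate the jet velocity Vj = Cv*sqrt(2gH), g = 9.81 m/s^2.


Vj = 0.99 * sqrt(2*9.81*487) = 96.7719 m/s


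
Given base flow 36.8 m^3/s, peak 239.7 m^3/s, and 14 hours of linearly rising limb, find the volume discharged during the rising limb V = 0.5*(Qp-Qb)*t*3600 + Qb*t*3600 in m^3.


V = 0.5*(239.7 - 36.8)*14*3600 + 36.8*14*3600 = 6.9678e+06 m^3


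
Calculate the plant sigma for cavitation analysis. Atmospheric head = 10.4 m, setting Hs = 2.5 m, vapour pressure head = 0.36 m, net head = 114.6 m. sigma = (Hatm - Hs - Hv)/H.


sigma = (10.4 - 2.5 - 0.36) / 114.6 = 0.0658


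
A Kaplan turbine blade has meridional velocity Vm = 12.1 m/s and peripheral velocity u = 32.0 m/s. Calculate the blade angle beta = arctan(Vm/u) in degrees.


beta = arctan(12.1 / 32.0) = 20.7129 degrees


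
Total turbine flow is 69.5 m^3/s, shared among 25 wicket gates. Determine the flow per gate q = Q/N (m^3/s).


q = 69.5 / 25 = 2.7800 m^3/s


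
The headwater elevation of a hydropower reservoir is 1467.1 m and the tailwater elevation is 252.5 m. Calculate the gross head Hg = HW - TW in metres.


Hg = 1467.1 - 252.5 = 1214.6000 m


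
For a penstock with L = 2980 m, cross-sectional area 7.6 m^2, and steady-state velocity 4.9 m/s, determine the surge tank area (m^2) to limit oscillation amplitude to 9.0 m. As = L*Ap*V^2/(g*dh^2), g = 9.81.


As = 2980 * 7.6 * 4.9^2 / (9.81 * 9.0^2) = 684.3338 m^2


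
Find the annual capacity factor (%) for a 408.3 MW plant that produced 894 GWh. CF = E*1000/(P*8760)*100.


CF = 894 * 1000 / (408.3 * 8760) * 100 = 24.9951 %


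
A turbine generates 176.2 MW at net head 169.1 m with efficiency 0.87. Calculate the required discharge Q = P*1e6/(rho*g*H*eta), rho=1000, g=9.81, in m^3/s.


Q = 176.2 * 1e6 / (1000 * 9.81 * 169.1 * 0.87) = 122.0883 m^3/s


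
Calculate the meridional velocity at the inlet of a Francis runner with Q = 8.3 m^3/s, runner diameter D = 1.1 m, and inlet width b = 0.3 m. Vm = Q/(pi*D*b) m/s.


Vm = 8.3 / (pi * 1.1 * 0.3) = 8.0060 m/s


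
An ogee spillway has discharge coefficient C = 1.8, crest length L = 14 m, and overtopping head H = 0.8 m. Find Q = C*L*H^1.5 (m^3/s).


Q = 1.8 * 14 * 0.8^1.5 = 18.0317 m^3/s


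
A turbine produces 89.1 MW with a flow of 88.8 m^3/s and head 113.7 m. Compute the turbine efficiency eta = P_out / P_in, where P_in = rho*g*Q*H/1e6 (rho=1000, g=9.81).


P_in = 1000 * 9.81 * 88.8 * 113.7 / 1e6 = 99.0473 MW
eta = 89.1 / 99.0473 = 0.8996


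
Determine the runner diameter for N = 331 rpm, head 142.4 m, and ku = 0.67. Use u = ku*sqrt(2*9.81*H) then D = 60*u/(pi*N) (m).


u = 0.67 * sqrt(2*9.81*142.4) = 35.4144 m/s
D = 60 * 35.4144 / (pi * 331) = 2.0434 m


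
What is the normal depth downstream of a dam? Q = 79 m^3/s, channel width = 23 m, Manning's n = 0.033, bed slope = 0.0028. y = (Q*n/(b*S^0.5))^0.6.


y = (79 * 0.033 / (23 * 0.0028^0.5))^0.6 = 1.5794 m


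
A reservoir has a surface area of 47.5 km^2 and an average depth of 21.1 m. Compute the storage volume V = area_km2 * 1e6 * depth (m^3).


V = 47.5 * 1e6 * 21.1 = 1.0023e+09 m^3


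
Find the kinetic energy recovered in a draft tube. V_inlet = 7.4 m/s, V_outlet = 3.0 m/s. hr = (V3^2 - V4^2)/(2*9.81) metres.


hr = (7.4^2 - 3.0^2) / (2*9.81) = 2.3323 m


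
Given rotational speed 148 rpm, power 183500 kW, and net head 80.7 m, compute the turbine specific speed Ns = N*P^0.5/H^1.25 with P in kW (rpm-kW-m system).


Ns = 148 * 183500^0.5 / 80.7^1.25 = 262.1126


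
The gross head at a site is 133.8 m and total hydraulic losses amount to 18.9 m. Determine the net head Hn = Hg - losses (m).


Hn = 133.8 - 18.9 = 114.9000 m


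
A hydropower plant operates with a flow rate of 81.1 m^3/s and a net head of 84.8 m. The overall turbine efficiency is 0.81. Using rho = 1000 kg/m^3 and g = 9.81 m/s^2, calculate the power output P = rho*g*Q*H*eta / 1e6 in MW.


P = 1000 * 9.81 * 81.1 * 84.8 * 0.81 / 1e6 = 54.6476 MW


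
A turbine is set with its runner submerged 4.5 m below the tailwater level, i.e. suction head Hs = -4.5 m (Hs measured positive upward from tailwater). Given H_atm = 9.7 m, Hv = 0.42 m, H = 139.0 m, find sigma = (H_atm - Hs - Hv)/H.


sigma = (9.7 - (-4.5) - 0.42) / 139.0 = 0.0991


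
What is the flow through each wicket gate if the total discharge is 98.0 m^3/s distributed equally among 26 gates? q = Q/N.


q = 98.0 / 26 = 3.7692 m^3/s


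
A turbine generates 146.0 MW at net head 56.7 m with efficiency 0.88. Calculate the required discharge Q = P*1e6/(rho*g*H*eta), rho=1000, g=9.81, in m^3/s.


Q = 146.0 * 1e6 / (1000 * 9.81 * 56.7 * 0.88) = 298.2759 m^3/s


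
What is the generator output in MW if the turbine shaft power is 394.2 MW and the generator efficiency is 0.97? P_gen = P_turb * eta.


P_gen = 394.2 * 0.97 = 382.3740 MW


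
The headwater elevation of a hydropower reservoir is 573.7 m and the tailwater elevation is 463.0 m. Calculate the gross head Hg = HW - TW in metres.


Hg = 573.7 - 463.0 = 110.7000 m


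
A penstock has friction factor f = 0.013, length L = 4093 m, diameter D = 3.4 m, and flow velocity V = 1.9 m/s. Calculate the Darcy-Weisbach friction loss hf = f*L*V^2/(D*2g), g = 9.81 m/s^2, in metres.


hf = 0.013 * 4093 * 1.9^2 / (3.4 * 2 * 9.81) = 2.8795 m


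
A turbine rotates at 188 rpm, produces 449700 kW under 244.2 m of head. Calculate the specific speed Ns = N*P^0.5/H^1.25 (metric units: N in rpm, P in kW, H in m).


Ns = 188 * 449700^0.5 / 244.2^1.25 = 130.5982


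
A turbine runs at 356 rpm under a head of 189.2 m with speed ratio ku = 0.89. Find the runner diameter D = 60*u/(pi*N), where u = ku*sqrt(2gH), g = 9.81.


u = 0.89 * sqrt(2*9.81*189.2) = 54.2251 m/s
D = 60 * 54.2251 / (pi * 356) = 2.9091 m


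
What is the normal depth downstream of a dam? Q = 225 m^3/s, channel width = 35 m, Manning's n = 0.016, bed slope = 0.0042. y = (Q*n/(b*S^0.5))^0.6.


y = (225 * 0.016 / (35 * 0.0042^0.5))^0.6 = 1.3194 m


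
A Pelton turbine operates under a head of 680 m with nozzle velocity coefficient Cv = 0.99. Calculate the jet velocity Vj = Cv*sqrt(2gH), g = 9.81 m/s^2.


Vj = 0.99 * sqrt(2*9.81*680) = 114.3508 m/s


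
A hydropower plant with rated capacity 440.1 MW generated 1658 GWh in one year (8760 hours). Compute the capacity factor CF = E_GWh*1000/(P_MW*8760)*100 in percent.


CF = 1658 * 1000 / (440.1 * 8760) * 100 = 43.0060 %


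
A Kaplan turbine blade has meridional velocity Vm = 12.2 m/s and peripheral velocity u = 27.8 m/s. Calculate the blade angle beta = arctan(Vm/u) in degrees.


beta = arctan(12.2 / 27.8) = 23.6942 degrees


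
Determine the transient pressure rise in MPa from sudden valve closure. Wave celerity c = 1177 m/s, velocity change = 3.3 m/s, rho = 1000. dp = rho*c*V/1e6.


dp = 1000 * 1177 * 3.3 / 1e6 = 3.8841 MPa


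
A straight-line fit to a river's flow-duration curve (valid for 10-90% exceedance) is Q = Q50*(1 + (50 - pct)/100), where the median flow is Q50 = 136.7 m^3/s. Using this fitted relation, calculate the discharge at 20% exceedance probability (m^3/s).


Q = 136.7 * (1 + (50 - 20)/100) = 177.7100 m^3/s


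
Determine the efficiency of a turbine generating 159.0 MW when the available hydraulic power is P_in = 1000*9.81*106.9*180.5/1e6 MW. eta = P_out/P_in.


P_in = 1000 * 9.81 * 106.9 * 180.5 / 1e6 = 189.2884 MW
eta = 159.0 / 189.2884 = 0.8400


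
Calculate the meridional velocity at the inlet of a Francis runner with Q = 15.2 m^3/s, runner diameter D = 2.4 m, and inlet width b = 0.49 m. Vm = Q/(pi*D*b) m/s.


Vm = 15.2 / (pi * 2.4 * 0.49) = 4.1142 m/s


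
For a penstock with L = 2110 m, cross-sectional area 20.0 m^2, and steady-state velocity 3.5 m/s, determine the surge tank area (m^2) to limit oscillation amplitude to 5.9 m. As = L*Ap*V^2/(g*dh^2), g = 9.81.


As = 2110 * 20.0 * 3.5^2 / (9.81 * 5.9^2) = 1513.8244 m^2


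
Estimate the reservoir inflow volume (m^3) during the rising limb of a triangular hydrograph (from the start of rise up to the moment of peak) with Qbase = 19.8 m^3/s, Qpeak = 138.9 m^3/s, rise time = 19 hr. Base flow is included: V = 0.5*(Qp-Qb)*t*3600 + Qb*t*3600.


V = 0.5*(138.9 - 19.8)*19*3600 + 19.8*19*3600 = 5.4275e+06 m^3


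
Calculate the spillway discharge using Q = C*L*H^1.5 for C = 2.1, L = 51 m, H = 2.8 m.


Q = 2.1 * 51 * 2.8^1.5 = 501.7952 m^3/s


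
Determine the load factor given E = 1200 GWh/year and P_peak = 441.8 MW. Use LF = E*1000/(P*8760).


LF = 1200 * 1000 / (441.8 * 8760) = 0.3101


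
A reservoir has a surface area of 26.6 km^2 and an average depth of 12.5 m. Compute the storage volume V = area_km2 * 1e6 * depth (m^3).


V = 26.6 * 1e6 * 12.5 = 3.3250e+08 m^3


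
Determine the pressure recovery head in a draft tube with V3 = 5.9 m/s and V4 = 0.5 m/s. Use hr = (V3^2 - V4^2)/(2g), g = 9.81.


hr = (5.9^2 - 0.5^2) / (2*9.81) = 1.7615 m


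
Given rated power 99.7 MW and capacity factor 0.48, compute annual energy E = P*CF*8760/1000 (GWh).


E = 99.7 * 0.48 * 8760 / 1000 = 419.2186 GWh


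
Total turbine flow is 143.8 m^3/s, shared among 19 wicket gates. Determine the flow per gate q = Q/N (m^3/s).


q = 143.8 / 19 = 7.5684 m^3/s


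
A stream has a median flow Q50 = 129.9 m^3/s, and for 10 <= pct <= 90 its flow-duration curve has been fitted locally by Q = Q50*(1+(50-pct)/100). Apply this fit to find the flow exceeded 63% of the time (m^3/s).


Q = 129.9 * (1 + (50 - 63)/100) = 113.0130 m^3/s


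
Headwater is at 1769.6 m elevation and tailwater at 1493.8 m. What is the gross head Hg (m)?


Hg = 1769.6 - 1493.8 = 275.8000 m


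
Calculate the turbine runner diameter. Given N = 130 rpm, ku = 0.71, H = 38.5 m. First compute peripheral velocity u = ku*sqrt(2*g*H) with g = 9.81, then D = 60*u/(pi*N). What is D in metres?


u = 0.71 * sqrt(2*9.81*38.5) = 19.5136 m/s
D = 60 * 19.5136 / (pi * 130) = 2.8668 m


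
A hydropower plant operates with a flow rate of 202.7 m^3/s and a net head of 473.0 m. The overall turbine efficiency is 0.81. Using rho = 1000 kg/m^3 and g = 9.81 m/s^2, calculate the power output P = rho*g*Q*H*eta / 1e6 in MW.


P = 1000 * 9.81 * 202.7 * 473.0 * 0.81 / 1e6 = 761.8490 MW


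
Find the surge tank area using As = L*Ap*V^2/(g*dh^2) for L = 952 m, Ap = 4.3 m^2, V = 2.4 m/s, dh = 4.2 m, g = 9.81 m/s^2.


As = 952 * 4.3 * 2.4^2 / (9.81 * 4.2^2) = 136.2575 m^2


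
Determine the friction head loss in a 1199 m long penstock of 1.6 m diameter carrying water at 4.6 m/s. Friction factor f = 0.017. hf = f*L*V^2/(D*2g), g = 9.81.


hf = 0.017 * 1199 * 4.6^2 / (1.6 * 2 * 9.81) = 13.7393 m


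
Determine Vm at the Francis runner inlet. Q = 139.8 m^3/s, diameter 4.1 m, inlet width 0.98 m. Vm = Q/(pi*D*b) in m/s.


Vm = 139.8 / (pi * 4.1 * 0.98) = 11.0751 m/s


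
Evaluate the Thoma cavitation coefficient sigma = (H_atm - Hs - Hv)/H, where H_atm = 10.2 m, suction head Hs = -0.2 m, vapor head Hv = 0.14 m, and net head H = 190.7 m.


sigma = (10.2 - (-0.2) - 0.14) / 190.7 = 0.0538


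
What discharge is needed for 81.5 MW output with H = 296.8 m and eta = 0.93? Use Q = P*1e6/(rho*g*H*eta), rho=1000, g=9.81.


Q = 81.5 * 1e6 / (1000 * 9.81 * 296.8 * 0.93) = 30.0983 m^3/s


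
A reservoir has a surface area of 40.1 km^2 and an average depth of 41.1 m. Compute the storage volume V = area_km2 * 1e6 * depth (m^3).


V = 40.1 * 1e6 * 41.1 = 1.6481e+09 m^3


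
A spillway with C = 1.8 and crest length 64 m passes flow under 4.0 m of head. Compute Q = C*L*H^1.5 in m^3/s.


Q = 1.8 * 64 * 4.0^1.5 = 921.6000 m^3/s


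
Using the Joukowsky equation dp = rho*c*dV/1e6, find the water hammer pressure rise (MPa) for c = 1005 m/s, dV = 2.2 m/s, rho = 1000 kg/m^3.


dp = 1000 * 1005 * 2.2 / 1e6 = 2.2110 MPa


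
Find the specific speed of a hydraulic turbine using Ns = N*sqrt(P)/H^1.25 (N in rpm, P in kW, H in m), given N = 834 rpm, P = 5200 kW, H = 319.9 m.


Ns = 834 * 5200^0.5 / 319.9^1.25 = 44.4529


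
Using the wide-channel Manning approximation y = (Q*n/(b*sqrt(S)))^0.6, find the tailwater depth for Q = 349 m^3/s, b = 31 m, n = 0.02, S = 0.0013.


y = (349 * 0.02 / (31 * 0.0013^0.5))^0.6 = 3.0013 m


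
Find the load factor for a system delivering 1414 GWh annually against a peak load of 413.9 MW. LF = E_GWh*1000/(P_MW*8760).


LF = 1414 * 1000 / (413.9 * 8760) = 0.3900


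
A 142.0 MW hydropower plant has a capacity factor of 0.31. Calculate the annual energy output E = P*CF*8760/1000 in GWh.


E = 142.0 * 0.31 * 8760 / 1000 = 385.6152 GWh


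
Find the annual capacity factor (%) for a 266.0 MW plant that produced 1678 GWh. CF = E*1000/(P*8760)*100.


CF = 1678 * 1000 / (266.0 * 8760) * 100 = 72.0122 %


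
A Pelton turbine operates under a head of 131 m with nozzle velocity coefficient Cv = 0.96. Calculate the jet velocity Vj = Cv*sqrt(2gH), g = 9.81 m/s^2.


Vj = 0.96 * sqrt(2*9.81*131) = 48.6694 m/s


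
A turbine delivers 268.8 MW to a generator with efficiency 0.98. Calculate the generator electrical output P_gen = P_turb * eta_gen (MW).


P_gen = 268.8 * 0.98 = 263.4240 MW


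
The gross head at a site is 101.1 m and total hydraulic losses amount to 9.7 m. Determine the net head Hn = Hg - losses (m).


Hn = 101.1 - 9.7 = 91.4000 m


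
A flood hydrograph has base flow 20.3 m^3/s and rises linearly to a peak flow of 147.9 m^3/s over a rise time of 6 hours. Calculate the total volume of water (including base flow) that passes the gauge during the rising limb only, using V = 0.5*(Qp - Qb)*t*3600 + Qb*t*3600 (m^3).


V = 0.5*(147.9 - 20.3)*6*3600 + 20.3*6*3600 = 1.8166e+06 m^3


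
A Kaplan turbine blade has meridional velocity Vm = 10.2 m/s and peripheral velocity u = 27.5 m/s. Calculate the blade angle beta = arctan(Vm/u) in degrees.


beta = arctan(10.2 / 27.5) = 20.3503 degrees


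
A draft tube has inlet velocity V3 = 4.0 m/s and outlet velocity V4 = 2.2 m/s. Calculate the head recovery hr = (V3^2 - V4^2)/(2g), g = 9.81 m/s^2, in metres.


hr = (4.0^2 - 2.2^2) / (2*9.81) = 0.5688 m


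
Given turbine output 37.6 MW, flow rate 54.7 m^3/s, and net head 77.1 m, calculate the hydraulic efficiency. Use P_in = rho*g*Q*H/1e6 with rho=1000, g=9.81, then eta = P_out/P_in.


P_in = 1000 * 9.81 * 54.7 * 77.1 / 1e6 = 41.3724 MW
eta = 37.6 / 41.3724 = 0.9088


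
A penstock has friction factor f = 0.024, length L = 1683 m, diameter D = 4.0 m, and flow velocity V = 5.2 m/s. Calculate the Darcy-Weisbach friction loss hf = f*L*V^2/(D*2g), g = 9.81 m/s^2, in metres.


hf = 0.024 * 1683 * 5.2^2 / (4.0 * 2 * 9.81) = 13.9169 m


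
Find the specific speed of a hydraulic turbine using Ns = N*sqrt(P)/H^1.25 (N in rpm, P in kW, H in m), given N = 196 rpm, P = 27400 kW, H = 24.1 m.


Ns = 196 * 27400^0.5 / 24.1^1.25 = 607.5892


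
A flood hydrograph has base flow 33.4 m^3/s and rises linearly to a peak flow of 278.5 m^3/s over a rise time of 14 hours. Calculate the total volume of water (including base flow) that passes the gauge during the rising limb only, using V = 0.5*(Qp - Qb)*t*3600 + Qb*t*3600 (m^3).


V = 0.5*(278.5 - 33.4)*14*3600 + 33.4*14*3600 = 7.8599e+06 m^3


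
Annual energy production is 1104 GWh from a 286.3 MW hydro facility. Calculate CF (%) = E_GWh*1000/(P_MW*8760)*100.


CF = 1104 * 1000 / (286.3 * 8760) * 100 = 44.0193 %


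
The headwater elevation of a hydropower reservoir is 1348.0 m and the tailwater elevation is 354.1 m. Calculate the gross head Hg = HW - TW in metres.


Hg = 1348.0 - 354.1 = 993.9000 m


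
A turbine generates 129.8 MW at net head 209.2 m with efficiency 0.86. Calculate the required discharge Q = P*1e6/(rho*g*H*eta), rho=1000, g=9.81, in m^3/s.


Q = 129.8 * 1e6 / (1000 * 9.81 * 209.2 * 0.86) = 73.5437 m^3/s


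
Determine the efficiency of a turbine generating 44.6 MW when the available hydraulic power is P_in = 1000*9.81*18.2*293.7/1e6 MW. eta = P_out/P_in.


P_in = 1000 * 9.81 * 18.2 * 293.7 / 1e6 = 52.4378 MW
eta = 44.6 / 52.4378 = 0.8505


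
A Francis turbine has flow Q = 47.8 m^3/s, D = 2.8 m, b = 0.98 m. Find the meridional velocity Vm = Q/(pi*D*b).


Vm = 47.8 / (pi * 2.8 * 0.98) = 5.5449 m/s


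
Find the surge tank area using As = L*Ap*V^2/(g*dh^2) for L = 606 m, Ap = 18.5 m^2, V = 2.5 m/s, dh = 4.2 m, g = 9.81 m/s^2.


As = 606 * 18.5 * 2.5^2 / (9.81 * 4.2^2) = 404.9084 m^2


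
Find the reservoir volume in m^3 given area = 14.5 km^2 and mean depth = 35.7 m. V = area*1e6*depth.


V = 14.5 * 1e6 * 35.7 = 5.1765e+08 m^3


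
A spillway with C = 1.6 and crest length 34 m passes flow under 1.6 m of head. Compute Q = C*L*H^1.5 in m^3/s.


Q = 1.6 * 34 * 1.6^1.5 = 110.0979 m^3/s


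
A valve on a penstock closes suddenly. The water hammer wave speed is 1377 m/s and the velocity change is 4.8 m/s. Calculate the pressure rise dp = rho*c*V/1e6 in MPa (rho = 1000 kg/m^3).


dp = 1000 * 1377 * 4.8 / 1e6 = 6.6096 MPa


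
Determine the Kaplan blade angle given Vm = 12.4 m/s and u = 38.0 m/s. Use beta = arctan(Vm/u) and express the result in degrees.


beta = arctan(12.4 / 38.0) = 18.0723 degrees


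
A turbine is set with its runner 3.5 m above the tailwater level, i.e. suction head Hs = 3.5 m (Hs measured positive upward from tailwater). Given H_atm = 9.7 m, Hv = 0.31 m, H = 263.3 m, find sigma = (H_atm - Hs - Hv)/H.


sigma = (9.7 - 3.5 - 0.31) / 263.3 = 0.0224


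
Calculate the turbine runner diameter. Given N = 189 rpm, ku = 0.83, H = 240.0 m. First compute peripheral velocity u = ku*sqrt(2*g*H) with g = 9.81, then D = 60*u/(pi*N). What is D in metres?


u = 0.83 * sqrt(2*9.81*240.0) = 56.9552 m/s
D = 60 * 56.9552 / (pi * 189) = 5.7554 m


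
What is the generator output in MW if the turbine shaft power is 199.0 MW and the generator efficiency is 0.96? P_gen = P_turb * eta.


P_gen = 199.0 * 0.96 = 191.0400 MW


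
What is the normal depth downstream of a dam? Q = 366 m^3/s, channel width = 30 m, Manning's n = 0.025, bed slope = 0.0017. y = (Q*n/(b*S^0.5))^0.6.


y = (366 * 0.025 / (30 * 0.0017^0.5))^0.6 = 3.3223 m


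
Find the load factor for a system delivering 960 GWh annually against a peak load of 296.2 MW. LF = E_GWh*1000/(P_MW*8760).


LF = 960 * 1000 / (296.2 * 8760) = 0.3700


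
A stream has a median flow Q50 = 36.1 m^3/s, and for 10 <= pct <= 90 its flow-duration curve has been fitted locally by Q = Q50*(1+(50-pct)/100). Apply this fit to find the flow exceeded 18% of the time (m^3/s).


Q = 36.1 * (1 + (50 - 18)/100) = 47.6520 m^3/s


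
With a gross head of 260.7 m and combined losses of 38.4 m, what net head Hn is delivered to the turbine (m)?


Hn = 260.7 - 38.4 = 222.3000 m


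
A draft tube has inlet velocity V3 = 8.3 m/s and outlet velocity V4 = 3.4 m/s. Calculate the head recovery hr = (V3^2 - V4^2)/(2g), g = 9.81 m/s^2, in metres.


hr = (8.3^2 - 3.4^2) / (2*9.81) = 2.9220 m


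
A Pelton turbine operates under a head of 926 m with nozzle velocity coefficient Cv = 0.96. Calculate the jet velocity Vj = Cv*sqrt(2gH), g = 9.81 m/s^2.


Vj = 0.96 * sqrt(2*9.81*926) = 129.3976 m/s


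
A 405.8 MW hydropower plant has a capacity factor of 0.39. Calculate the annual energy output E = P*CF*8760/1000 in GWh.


E = 405.8 * 0.39 * 8760 / 1000 = 1386.3751 GWh


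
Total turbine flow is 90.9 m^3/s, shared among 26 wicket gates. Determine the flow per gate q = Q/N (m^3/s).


q = 90.9 / 26 = 3.4962 m^3/s


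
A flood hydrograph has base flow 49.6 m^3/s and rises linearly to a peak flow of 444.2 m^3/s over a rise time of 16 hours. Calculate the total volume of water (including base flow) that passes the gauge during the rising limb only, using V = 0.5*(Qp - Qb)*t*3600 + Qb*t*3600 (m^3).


V = 0.5*(444.2 - 49.6)*16*3600 + 49.6*16*3600 = 1.4221e+07 m^3


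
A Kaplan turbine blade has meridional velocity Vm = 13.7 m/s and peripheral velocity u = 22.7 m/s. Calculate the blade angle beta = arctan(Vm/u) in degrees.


beta = arctan(13.7 / 22.7) = 31.1120 degrees


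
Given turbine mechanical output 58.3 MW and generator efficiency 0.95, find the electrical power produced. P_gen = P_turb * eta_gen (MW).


P_gen = 58.3 * 0.95 = 55.3850 MW


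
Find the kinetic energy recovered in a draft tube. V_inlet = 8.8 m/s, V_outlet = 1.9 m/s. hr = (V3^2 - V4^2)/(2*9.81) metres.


hr = (8.8^2 - 1.9^2) / (2*9.81) = 3.7630 m


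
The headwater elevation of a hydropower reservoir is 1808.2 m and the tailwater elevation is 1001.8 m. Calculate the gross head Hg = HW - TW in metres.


Hg = 1808.2 - 1001.8 = 806.4000 m


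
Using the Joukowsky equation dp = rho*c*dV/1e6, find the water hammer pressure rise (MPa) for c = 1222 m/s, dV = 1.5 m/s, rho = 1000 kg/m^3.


dp = 1000 * 1222 * 1.5 / 1e6 = 1.8330 MPa


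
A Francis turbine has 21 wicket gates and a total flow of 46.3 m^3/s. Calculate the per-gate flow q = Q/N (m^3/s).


q = 46.3 / 21 = 2.2048 m^3/s


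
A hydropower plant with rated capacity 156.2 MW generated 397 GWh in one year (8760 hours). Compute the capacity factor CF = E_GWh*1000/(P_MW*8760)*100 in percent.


CF = 397 * 1000 / (156.2 * 8760) * 100 = 29.0139 %


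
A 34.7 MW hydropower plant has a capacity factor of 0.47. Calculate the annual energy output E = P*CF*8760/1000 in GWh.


E = 34.7 * 0.47 * 8760 / 1000 = 142.8668 GWh


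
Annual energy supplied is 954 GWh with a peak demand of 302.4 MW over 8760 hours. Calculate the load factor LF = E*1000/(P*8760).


LF = 954 * 1000 / (302.4 * 8760) = 0.3601


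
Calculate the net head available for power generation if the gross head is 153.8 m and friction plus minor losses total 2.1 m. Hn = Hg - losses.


Hn = 153.8 - 2.1 = 151.7000 m


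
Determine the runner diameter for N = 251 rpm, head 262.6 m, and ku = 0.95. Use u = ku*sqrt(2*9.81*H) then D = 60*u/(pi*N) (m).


u = 0.95 * sqrt(2*9.81*262.6) = 68.1900 m/s
D = 60 * 68.1900 / (pi * 251) = 5.1886 m


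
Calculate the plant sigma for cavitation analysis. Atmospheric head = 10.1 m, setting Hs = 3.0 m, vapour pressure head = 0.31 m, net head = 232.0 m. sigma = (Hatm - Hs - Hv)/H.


sigma = (10.1 - 3.0 - 0.31) / 232.0 = 0.0293


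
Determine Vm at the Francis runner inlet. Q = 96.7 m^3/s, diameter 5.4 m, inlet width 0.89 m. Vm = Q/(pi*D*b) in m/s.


Vm = 96.7 / (pi * 5.4 * 0.89) = 6.4046 m/s


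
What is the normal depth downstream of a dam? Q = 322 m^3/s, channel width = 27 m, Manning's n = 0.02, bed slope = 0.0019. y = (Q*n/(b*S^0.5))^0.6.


y = (322 * 0.02 / (27 * 0.0019^0.5))^0.6 = 2.7726 m


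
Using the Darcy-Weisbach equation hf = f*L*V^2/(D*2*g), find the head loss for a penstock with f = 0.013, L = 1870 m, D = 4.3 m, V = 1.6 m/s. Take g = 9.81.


hf = 0.013 * 1870 * 1.6^2 / (4.3 * 2 * 9.81) = 0.7377 m


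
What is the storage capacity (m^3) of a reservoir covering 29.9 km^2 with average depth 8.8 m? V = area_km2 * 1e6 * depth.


V = 29.9 * 1e6 * 8.8 = 2.6312e+08 m^3


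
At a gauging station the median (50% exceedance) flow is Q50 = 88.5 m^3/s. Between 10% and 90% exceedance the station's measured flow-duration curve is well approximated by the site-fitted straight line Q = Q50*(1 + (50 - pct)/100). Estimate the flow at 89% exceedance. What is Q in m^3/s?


Q = 88.5 * (1 + (50 - 89)/100) = 53.9850 m^3/s


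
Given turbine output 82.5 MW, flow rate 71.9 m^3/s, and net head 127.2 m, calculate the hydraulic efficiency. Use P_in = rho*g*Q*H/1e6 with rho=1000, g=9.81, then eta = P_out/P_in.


P_in = 1000 * 9.81 * 71.9 * 127.2 / 1e6 = 89.7191 MW
eta = 82.5 / 89.7191 = 0.9195


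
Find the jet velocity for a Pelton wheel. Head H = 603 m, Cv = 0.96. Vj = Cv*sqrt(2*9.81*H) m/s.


Vj = 0.96 * sqrt(2*9.81*603) = 104.4190 m/s


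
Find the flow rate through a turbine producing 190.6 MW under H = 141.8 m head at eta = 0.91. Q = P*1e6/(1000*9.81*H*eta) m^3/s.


Q = 190.6 * 1e6 / (1000 * 9.81 * 141.8 * 0.91) = 150.5692 m^3/s


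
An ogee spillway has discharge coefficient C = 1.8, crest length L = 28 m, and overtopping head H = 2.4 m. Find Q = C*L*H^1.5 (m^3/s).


Q = 1.8 * 28 * 2.4^1.5 = 187.3904 m^3/s


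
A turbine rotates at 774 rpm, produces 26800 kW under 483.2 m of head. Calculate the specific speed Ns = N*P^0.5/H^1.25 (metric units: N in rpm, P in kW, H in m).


Ns = 774 * 26800^0.5 / 483.2^1.25 = 55.9306


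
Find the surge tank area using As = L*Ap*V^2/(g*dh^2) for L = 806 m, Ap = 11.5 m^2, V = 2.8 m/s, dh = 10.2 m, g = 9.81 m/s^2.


As = 806 * 11.5 * 2.8^2 / (9.81 * 10.2^2) = 71.1999 m^2


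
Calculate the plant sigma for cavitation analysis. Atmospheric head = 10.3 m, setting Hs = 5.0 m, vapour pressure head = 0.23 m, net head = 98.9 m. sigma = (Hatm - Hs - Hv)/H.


sigma = (10.3 - 5.0 - 0.23) / 98.9 = 0.0513


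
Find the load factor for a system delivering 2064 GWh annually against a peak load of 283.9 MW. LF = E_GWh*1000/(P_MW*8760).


LF = 2064 * 1000 / (283.9 * 8760) = 0.8299


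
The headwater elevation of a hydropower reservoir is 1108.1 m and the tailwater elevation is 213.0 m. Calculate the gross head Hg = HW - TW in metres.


Hg = 1108.1 - 213.0 = 895.1000 m


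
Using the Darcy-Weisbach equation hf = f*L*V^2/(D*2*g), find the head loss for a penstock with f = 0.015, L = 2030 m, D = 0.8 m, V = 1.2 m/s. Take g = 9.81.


hf = 0.015 * 2030 * 1.2^2 / (0.8 * 2 * 9.81) = 2.7936 m


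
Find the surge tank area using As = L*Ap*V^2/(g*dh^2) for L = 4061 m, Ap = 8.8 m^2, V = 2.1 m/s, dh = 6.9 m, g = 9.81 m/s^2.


As = 4061 * 8.8 * 2.1^2 / (9.81 * 6.9^2) = 337.4326 m^2


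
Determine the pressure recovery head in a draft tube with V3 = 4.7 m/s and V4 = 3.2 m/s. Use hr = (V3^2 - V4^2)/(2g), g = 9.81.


hr = (4.7^2 - 3.2^2) / (2*9.81) = 0.6040 m


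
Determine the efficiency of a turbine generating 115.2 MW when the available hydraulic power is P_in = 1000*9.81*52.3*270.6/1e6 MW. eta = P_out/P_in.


P_in = 1000 * 9.81 * 52.3 * 270.6 / 1e6 = 138.8348 MW
eta = 115.2 / 138.8348 = 0.8298


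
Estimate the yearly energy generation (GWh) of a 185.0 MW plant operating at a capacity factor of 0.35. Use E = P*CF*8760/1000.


E = 185.0 * 0.35 * 8760 / 1000 = 567.2100 GWh


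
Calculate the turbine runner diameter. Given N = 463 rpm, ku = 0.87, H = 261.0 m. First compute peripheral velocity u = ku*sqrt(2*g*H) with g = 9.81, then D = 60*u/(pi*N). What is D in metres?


u = 0.87 * sqrt(2*9.81*261.0) = 62.2571 m/s
D = 60 * 62.2571 / (pi * 463) = 2.5681 m


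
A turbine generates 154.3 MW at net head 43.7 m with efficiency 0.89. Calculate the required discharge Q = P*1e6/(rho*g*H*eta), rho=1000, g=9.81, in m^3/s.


Q = 154.3 * 1e6 / (1000 * 9.81 * 43.7 * 0.89) = 404.4133 m^3/s


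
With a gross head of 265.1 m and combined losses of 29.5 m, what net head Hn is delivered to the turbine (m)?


Hn = 265.1 - 29.5 = 235.6000 m


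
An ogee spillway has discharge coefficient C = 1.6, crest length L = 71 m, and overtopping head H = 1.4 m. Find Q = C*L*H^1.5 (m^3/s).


Q = 1.6 * 71 * 1.4^1.5 = 188.1787 m^3/s


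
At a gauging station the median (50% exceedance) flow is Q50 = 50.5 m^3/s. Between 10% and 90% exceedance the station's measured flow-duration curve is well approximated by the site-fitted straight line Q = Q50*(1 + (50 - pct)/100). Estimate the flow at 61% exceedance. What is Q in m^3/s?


Q = 50.5 * (1 + (50 - 61)/100) = 44.9450 m^3/s


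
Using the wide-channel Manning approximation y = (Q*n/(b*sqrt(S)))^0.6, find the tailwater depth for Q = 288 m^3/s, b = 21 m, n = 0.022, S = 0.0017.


y = (288 * 0.022 / (21 * 0.0017^0.5))^0.6 = 3.3008 m


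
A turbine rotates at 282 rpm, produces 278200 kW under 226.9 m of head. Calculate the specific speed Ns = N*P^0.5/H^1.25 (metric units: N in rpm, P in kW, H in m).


Ns = 282 * 278200^0.5 / 226.9^1.25 = 168.9019


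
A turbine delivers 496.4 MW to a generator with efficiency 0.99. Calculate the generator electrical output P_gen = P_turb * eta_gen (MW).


P_gen = 496.4 * 0.99 = 491.4360 MW


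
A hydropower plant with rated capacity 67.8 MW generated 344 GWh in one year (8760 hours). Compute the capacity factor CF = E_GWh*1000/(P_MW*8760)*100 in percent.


CF = 344 * 1000 / (67.8 * 8760) * 100 = 57.9195 %


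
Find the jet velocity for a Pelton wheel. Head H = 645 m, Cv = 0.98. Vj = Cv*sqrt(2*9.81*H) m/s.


Vj = 0.98 * sqrt(2*9.81*645) = 110.2441 m/s


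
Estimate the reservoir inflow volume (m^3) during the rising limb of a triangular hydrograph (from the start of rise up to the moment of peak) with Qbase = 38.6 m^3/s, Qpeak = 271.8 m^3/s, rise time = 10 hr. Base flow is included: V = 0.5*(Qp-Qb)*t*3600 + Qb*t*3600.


V = 0.5*(271.8 - 38.6)*10*3600 + 38.6*10*3600 = 5.5872e+06 m^3


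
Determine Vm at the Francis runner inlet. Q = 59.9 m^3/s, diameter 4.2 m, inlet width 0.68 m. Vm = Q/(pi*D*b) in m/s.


Vm = 59.9 / (pi * 4.2 * 0.68) = 6.6760 m/s


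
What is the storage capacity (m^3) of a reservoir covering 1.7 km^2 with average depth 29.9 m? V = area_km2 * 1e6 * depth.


V = 1.7 * 1e6 * 29.9 = 5.0830e+07 m^3


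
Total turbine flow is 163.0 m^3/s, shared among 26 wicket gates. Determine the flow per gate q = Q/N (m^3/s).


q = 163.0 / 26 = 6.2692 m^3/s


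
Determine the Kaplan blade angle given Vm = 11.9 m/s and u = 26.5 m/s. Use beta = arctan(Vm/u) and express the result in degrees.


beta = arctan(11.9 / 26.5) = 24.1828 degrees


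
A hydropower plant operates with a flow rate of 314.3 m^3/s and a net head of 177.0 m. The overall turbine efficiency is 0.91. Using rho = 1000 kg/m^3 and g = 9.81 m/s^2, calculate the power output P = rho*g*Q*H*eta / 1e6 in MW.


P = 1000 * 9.81 * 314.3 * 177.0 * 0.91 / 1e6 = 496.6244 MW


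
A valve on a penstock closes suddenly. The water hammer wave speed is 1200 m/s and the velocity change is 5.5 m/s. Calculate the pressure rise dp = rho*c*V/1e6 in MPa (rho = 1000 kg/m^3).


dp = 1000 * 1200 * 5.5 / 1e6 = 6.6000 MPa


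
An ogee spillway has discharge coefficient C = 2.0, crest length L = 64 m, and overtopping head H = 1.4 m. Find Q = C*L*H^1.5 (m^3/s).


Q = 2.0 * 64 * 1.4^1.5 = 212.0323 m^3/s


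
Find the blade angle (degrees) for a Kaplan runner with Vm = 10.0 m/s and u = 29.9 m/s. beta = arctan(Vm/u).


beta = arctan(10.0 / 29.9) = 18.4924 degrees


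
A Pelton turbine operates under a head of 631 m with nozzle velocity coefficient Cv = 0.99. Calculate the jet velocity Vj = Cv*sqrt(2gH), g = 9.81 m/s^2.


Vj = 0.99 * sqrt(2*9.81*631) = 110.1538 m/s


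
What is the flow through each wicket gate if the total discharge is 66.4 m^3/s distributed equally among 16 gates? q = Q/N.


q = 66.4 / 16 = 4.1500 m^3/s


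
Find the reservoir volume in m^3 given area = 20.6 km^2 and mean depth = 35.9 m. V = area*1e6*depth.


V = 20.6 * 1e6 * 35.9 = 7.3954e+08 m^3


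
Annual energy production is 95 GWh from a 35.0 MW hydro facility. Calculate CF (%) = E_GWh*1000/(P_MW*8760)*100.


CF = 95 * 1000 / (35.0 * 8760) * 100 = 30.9850 %


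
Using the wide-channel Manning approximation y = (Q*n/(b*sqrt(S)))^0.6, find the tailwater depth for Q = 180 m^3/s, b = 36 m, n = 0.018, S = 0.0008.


y = (180 * 0.018 / (36 * 0.0008^0.5))^0.6 = 2.0027 m


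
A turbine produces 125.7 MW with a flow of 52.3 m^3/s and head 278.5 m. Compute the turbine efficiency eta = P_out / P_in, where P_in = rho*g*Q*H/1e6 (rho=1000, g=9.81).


P_in = 1000 * 9.81 * 52.3 * 278.5 / 1e6 = 142.8880 MW
eta = 125.7 / 142.8880 = 0.8797


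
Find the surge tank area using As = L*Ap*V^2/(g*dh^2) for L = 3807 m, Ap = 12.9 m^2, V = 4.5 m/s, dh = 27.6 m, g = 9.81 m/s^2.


As = 3807 * 12.9 * 4.5^2 / (9.81 * 27.6^2) = 133.0793 m^2


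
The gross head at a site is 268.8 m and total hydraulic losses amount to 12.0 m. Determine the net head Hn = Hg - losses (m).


Hn = 268.8 - 12.0 = 256.8000 m


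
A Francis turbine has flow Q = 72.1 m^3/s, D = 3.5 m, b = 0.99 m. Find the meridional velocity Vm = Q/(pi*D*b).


Vm = 72.1 / (pi * 3.5 * 0.99) = 6.6234 m/s


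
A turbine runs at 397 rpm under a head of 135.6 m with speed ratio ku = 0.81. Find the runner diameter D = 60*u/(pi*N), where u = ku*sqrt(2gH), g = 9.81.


u = 0.81 * sqrt(2*9.81*135.6) = 41.7796 m/s
D = 60 * 41.7796 / (pi * 397) = 2.0099 m


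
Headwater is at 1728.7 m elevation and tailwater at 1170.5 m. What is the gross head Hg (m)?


Hg = 1728.7 - 1170.5 = 558.2000 m


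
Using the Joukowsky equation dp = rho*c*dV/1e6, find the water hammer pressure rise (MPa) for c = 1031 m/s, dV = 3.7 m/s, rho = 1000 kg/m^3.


dp = 1000 * 1031 * 3.7 / 1e6 = 3.8147 MPa


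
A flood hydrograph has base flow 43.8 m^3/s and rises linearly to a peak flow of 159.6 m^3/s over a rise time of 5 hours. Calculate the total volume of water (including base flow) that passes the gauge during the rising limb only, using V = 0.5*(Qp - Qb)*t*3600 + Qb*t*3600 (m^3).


V = 0.5*(159.6 - 43.8)*5*3600 + 43.8*5*3600 = 1.8306e+06 m^3


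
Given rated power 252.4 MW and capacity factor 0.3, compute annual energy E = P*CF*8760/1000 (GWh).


E = 252.4 * 0.3 * 8760 / 1000 = 663.3072 GWh


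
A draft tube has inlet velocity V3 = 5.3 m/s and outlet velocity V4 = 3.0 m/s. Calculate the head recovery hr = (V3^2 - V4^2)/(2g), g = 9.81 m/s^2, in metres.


hr = (5.3^2 - 3.0^2) / (2*9.81) = 0.9730 m


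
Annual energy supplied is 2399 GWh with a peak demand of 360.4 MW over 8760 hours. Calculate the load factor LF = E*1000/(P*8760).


LF = 2399 * 1000 / (360.4 * 8760) = 0.7599


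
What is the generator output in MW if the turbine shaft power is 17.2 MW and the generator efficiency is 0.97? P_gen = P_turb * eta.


P_gen = 17.2 * 0.97 = 16.6840 MW


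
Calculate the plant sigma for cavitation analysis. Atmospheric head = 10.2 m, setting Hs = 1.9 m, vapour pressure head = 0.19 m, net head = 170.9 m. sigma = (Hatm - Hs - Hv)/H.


sigma = (10.2 - 1.9 - 0.19) / 170.9 = 0.0475


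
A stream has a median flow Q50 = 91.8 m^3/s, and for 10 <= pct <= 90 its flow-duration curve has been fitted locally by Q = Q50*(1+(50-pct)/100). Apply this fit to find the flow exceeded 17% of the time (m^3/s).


Q = 91.8 * (1 + (50 - 17)/100) = 122.0940 m^3/s


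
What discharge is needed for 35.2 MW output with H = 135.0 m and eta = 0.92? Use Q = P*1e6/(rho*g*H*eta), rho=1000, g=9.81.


Q = 35.2 * 1e6 / (1000 * 9.81 * 135.0 * 0.92) = 28.8903 m^3/s


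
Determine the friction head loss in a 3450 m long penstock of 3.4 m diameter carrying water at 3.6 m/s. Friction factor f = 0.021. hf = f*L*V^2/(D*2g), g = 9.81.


hf = 0.021 * 3450 * 3.6^2 / (3.4 * 2 * 9.81) = 14.0756 m
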